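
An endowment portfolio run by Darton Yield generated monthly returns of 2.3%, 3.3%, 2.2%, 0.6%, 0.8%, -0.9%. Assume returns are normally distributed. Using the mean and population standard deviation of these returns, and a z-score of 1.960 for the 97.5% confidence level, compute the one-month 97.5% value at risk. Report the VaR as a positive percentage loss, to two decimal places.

1.31

r̄ = (2.3 + 3.3 + 2.2 + 0.6 + 0.8 − 0.9) / 6 = 8.30 / 6 = 1.3833%
Population σ = √[Σ(r − r̄)² / 6] = √[11.3483 / 6] = √1.8914 = 1.3753%
VaR = −(r̄ − z·σ) = −(1.3833 − 1.960 × 1.3753) = −(-1.3123) = 1.3123%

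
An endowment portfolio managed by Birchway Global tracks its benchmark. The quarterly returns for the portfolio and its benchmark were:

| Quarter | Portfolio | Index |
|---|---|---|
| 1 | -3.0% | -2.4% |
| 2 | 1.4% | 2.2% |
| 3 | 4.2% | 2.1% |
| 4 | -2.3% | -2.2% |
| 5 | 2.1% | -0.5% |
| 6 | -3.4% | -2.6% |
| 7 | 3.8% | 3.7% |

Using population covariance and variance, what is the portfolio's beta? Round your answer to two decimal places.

r̄p = 0.4000%,  r̄m = 0.0429%
Cov = Σ(rp − r̄p)(rm − r̄m) / 7 = 6.5557
Var(rm) = Σ(rm − r̄m)² / 7 = 5.7910
β = Cov / Var = 6.5557 / 5.7910 = 1.1320

1.13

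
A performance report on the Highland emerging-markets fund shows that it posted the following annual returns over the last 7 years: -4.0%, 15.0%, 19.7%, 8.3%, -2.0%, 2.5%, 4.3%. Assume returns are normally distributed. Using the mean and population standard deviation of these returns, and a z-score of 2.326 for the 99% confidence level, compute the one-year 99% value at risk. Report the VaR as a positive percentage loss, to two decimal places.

r̄ = (-4 + 15 + 19.7 + 8.3 − 2 + 2.5 + 4.3) / 7 = 6.2571%
Σ(r − r̄)² = (-4 − 6.2571)² + (15 − 6.2571)² + … = 452.6571
population σ = √(452.6571 / 7) = √64.6653 = 8.0415%
VaR = −(r̄ − z·σ) = −(6.2571 − 2.326 × 8.0415) = −(-12.4474) = 12.4474%

12.45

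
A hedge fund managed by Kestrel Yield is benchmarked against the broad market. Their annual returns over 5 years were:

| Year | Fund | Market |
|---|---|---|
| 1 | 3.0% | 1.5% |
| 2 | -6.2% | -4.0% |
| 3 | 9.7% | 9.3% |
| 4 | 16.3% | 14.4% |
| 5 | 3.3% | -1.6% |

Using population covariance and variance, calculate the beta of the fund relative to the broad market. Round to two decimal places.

r̄p = 5.2200%,  r̄m = 3.9200%
Cov = Σ(rp − r̄p)(rm − r̄m) / 5 = 49.3276
Var(rm) = Σ(rm − r̄m)² / 5 = 47.5656
β = Cov / Var = 49.3276 / 47.5656 = 1.0370

1.04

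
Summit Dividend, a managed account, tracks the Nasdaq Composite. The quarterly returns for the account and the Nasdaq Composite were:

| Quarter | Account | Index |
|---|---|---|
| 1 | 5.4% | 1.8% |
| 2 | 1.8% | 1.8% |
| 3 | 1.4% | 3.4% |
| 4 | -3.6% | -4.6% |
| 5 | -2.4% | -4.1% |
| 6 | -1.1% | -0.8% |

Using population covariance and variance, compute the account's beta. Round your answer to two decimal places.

r̄p = 0.2500%,  r̄m = -0.4167%
Cov = Σ(rp − r̄p)(rm − r̄m) / 6 = 7.6042
Var(rm) = Σ(rm − r̄m)² / 6 = 9.2681
β = Cov / Var = 7.6042 / 9.2681 = 0.8205

0.82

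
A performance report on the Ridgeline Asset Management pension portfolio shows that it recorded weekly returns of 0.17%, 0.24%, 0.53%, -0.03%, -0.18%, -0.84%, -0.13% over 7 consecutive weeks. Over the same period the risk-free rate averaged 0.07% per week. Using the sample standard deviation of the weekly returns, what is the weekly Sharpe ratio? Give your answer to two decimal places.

μ = (0.17 + 0.24 + 0.53 − 0.03 − 0.18 − 0.84 − 0.13) / 7 = -0.0343%
Sample σ = √[Σ(r − μ)² / 6] = √[1.1150 / 6] = √0.1858 = 0.4310%
Sharpe = (μ − rf) / σ = (-0.0343 − 0.07) / 0.4310 = -0.1043 / 0.4310 = -0.2420

-0.24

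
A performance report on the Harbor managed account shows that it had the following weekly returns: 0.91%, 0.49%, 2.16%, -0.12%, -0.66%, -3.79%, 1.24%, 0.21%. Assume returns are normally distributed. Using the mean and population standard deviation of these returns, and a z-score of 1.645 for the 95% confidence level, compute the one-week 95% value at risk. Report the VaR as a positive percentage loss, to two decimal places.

Mean return r̄ = 0.440 / 8 = 0.0550%
Σ(r − r̄)² = 22.1054; population σ = √(22.1054/8) = 1.6623%
VaR = −(r̄ − z·σ) = −(0.0550 − 1.645 × 1.6623) = −(-2.6795) = 2.6795%

2.68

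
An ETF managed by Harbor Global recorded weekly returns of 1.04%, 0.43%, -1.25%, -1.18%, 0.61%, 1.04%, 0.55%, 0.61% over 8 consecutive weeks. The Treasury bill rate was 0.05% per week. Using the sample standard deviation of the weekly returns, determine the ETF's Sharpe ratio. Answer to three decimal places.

Mean return μ = 1.850 / 8 = 0.2313%
Sample std dev = √[5.9219 / 7] = 0.9198%
Sharpe = (μ − rf) / σ = (0.2313 − 0.05) / 0.9198 = 0.1813 / 0.9198 = 0.1971

0.197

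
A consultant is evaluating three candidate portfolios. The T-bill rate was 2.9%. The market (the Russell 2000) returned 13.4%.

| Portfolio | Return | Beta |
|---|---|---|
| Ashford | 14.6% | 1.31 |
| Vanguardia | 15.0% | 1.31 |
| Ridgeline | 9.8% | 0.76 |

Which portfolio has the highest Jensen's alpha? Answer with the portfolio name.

Ashford: α = 14.6% − [2.9% + 1.31 × (13.4% − 2.9%)] = -2.055
Vanguardia: α = 15.0% − [2.9% + 1.31 × (13.4% − 2.9%)] = -1.655
Ridgeline: α = 9.8% − [2.9% + 0.76 × (13.4% − 2.9%)] = -1.080
Highest: Ridgeline (-1.080).

Ridgeline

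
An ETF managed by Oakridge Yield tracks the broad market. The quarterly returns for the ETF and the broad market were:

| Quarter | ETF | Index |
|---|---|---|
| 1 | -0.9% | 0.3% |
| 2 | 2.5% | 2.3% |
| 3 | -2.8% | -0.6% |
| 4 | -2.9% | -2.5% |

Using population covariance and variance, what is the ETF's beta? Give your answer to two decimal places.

r̄p = -1.0250%,  r̄m = -0.1250%
Cov = Σ(rp − r̄p)(rm − r̄m) / 4 = 3.4744
Var(rm) = Σ(rm − r̄m)² / 4 = 2.9819
β = Cov / Var = 3.4744 / 2.9819 = 1.1652

1.17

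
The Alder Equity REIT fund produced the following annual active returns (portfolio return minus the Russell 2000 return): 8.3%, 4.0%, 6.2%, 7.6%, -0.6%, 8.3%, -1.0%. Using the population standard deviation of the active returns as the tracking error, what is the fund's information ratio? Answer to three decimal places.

μ = (8.3 + 4 + 6.2 + 7.6 − 0.6 + 8.3 − 1) / 7 = 32.80 / 7 = 4.6857%
Population std dev = √[97.6486 / 7] = 3.7349%
IR = μ / tracking error = 4.6857 / 3.7349 = 1.2546

1.255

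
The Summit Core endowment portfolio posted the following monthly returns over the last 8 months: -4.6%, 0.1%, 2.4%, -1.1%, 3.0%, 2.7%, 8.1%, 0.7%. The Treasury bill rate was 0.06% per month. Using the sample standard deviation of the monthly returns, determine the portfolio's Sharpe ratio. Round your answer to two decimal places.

0.37

r̄ = (-4.6 + 0.1 + 2.4 − 1.1 + 3 + 2.7 + 8.1 + 0.7) / 8 = 1.4125%
Σ(r − r̄)² = (-4.6 − 1.4125)² + (0.1 − 1.4125)² + … = 94.5688
sample σ = √(94.5688 / 7) = √13.5098 = 3.6756%
Sharpe = (r̄ − rf) / σ = (1.4125 − 0.06) / 3.6756 = 1.3525 / 3.6756 = 0.3680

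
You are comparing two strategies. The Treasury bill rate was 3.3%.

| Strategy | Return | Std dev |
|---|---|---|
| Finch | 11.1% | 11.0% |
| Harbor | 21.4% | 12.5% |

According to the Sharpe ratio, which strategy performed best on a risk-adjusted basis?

Harbor

Finch: Sharpe ratio = (11.1% − 3.3%) / 11.0% = 0.709
Harbor: Sharpe ratio = (21.4% − 3.3%) / 12.5% = 1.448
Highest: Harbor (1.448).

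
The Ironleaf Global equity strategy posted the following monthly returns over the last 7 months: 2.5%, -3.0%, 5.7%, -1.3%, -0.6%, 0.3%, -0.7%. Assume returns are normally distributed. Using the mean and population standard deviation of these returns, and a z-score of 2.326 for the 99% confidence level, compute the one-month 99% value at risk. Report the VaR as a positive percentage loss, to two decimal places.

5.75

μ = (2.5 − 3 + 5.7 − 1.3 − 0.6 + 0.3 − 0.7) / 7 = 2.90 / 7 = 0.4143%
Σ(r − μ)² = (2.5 − 0.4143)² + (-3 − 0.4143)² + … = 49.1686
population σ = √(49.1686 / 7) = √7.0241 = 2.6503%
VaR = −(μ − z·σ) = −(0.4143 − 2.326 × 2.6503) = −(-5.7503) = 5.7503%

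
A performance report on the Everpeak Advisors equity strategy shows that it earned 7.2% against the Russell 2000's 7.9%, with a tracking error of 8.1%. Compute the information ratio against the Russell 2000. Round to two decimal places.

IR = (Rp − Rb) / TE = (7.2% − 7.9%) / 8.1% = -0.70% / 8.1% = -0.0864

-0.09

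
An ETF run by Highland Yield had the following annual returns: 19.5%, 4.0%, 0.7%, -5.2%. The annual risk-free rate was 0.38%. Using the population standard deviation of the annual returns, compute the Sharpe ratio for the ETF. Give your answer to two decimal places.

Mean return μ = 19.00 / 4 = 4.7500%
Population std dev = √[333.5300 / 4] = 9.1314%
Sharpe = (μ − rf) / σ = (4.7500 − 0.38) / 9.1314 = 4.3700 / 9.1314 = 0.4786

0.48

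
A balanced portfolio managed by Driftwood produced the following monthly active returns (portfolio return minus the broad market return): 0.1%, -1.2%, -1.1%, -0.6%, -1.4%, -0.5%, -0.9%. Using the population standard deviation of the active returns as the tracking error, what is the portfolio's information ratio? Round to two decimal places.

-1.69

Mean return r̄ = -5.60 / 7 = -0.8000%
Population std dev = √[1.5600 / 7] = 0.4721%
IR = r̄ / tracking error = -0.8000 / 0.4721 = -1.6946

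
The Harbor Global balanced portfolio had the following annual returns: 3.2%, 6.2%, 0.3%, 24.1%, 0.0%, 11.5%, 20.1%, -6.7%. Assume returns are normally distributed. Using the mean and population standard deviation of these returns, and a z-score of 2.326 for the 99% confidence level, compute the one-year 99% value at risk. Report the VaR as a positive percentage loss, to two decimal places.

r̄ = (3.2 + 6.2 + 0.3 + 24.1 + 0 + 11.5 + 20.1 − 6.7) / 8 = 58.70 / 8 = 7.3375%
Population σ = √[Σ(r − r̄)² / 8] = √[780.0188 / 8] = √97.5024 = 9.8743%
VaR = −(r̄ − z·σ) = −(7.3375 − 2.326 × 9.8743) = −(-15.6301) = 15.6301%

15.63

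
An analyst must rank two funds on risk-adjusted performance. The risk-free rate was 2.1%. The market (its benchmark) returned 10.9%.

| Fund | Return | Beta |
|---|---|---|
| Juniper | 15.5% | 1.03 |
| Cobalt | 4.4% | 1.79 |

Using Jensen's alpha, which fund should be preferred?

Juniper

Juniper: α = 15.5% − [2.1% + 1.03 × (10.9% − 2.1%)] = 4.336
Cobalt: α = 4.4% − [2.1% + 1.79 × (10.9% − 2.1%)] = -13.452
Highest: Juniper (4.336).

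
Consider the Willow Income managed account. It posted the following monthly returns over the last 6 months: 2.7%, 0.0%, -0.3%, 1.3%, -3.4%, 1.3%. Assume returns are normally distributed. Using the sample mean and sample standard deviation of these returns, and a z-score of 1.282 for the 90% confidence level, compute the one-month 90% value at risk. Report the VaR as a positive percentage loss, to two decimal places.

Mean return μ = 1.60 / 6 = 0.2667%
Sample std dev = √[21.8933 / 5] = 2.0925%
VaR = −(μ − z·σ) = −(0.2667 − 1.282 × 2.0925) = −(-2.4159) = 2.4159%

2.42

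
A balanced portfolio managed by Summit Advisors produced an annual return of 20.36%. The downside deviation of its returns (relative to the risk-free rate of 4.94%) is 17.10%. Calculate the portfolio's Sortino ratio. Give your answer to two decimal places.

0.90

Sortino = (Rp − Rf) / σd = (20.36% − 4.94%) / 17.10% = 15.42% / 17.10% = 0.9018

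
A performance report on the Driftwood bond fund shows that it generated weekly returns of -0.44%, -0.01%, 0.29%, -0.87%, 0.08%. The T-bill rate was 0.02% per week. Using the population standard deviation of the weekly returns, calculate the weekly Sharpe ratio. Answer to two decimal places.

-0.51

Mean return μ = -0.950 / 5 = -0.1900%
Population std dev = √[0.8606 / 5] = 0.4149%
Sharpe = (μ − rf) / σ = (-0.1900 − 0.02) / 0.4149 = -0.2100 / 0.4149 = -0.5061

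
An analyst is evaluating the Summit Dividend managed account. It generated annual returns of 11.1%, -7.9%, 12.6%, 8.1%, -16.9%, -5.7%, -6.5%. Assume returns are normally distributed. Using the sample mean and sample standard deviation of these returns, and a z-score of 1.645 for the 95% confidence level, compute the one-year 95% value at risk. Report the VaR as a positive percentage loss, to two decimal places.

Mean return r̄ = -5.20 / 7 = -0.7429%
Sample std dev = √[766.4771 / 6] = 11.3025%
VaR = −(r̄ − z·σ) = −(-0.7429 − 1.645 × 11.3025) = −(-19.3355) = 19.3355%

19.34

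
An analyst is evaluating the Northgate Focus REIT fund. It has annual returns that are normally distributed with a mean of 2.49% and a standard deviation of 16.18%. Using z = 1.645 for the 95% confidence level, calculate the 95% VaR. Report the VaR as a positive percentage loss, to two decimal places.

VaR (as % loss) = −(μ − z·σ) = −(2.49% − 1.645 × 16.18%) = −(-24.1261%) = 24.1261%

24.13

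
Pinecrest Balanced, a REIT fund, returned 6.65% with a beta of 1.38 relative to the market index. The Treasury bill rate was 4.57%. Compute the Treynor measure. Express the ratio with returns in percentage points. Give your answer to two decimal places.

Treynor = (Rp − Rf) / β = (6.65% − 4.57%) / 1.38 = 2.08 / 1.38 = 1.5072

1.51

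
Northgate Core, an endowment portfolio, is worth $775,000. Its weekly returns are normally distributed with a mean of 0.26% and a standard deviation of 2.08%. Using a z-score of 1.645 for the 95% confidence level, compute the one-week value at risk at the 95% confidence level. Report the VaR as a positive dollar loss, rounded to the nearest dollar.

Return at the 95% tail: μ − z·σ = 0.26% − 1.645 × 2.08% = 0.26 − 3.4216 = -3.1616%
VaR = −(-3.1616%) × $775,000 = 3.1616% × $775,000 = $24,502

$24,502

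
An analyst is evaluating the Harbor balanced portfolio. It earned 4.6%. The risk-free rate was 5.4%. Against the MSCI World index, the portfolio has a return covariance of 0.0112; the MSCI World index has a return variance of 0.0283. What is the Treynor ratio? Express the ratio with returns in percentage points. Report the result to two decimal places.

β = Cov / Var = 0.0112 / 0.0283 = 0.3958
Treynor = (Rp − Rf) / β = (4.6% − 5.4%) / 0.3958 = -0.80 / 0.3958 = -2.0212

-2.02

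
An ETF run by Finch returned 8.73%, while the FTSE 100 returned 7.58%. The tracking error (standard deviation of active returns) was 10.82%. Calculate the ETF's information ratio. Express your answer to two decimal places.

0.11

IR = (Rp − Rb) / TE = (8.73% − 7.58%) / 10.82% = 1.15% / 10.82% = 0.1063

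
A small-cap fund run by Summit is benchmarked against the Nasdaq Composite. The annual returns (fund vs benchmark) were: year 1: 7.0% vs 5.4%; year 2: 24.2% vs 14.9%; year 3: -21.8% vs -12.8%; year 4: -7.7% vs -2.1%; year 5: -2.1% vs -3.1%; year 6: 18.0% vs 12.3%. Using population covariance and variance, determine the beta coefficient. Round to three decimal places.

r̄p = 2.9333%,  r̄m = 2.4333%
Cov = Σ(rp − r̄p)(rm − r̄m) / 6 = 146.4456
Var(rm) = Σ(rm − r̄m)² / 6 = 90.7989
β = Cov / Var = 146.4456 / 90.7989 = 1.6129

1.613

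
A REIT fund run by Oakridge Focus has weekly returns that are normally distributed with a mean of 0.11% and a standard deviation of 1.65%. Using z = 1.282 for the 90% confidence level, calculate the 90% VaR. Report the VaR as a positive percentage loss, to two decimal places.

VaR (as % loss) = −(μ − z·σ) = −(0.11% − 1.282 × 1.65%) = −(-2.0053%) = 2.0053%

2.01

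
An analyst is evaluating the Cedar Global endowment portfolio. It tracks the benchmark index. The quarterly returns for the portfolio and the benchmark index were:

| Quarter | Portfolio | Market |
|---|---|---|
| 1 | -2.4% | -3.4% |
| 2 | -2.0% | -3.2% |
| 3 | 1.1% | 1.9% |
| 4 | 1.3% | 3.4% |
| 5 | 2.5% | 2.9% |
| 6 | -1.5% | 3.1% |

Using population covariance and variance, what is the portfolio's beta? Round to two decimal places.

r̄p = -0.1667%,  r̄m = 0.7833%
Cov = Σ(rp − r̄p)(rm − r̄m) / 6 = 4.0756
Var(rm) = Σ(rm − r̄m)² / 6 = 8.5514
β = Cov / Var = 4.0756 / 8.5514 = 0.4766

0.48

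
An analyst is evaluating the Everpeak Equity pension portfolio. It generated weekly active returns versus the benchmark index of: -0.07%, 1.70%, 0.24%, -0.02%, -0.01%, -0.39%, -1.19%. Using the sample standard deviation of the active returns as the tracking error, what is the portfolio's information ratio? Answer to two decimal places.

r̄ = (-0.07 + 1.7 + 0.24 − 0.02 − 0.01 − 0.39 − 1.19) / 7 = 0.0371%
Sample σ = √[Σ(r − r̄)² / 6] = √[4.5115 / 6] = √0.7519 = 0.8671%
IR = r̄ / tracking error = 0.0371 / 0.8671 = 0.0428

0.04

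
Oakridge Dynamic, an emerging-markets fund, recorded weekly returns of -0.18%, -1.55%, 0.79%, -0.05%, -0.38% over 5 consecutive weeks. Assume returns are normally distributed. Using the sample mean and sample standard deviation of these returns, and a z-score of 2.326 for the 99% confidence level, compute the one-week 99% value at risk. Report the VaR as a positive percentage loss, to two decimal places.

2.23

μ = (-0.18 − 1.55 + 0.79 − 0.05 − 0.38) / 5 = -1.370 / 5 = -0.2740%
Sample std dev = √[2.8305 / 4] = 0.8412%
VaR = −(μ − z·σ) = −(-0.2740 − 2.326 × 0.8412) = −(-2.2306) = 2.2306%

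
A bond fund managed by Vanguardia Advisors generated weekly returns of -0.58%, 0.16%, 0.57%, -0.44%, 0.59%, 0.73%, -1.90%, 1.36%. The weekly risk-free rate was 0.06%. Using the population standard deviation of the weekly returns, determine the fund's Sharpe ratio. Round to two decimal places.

Mean return r̄ = 0.490 / 8 = 0.0613%
Σ(r − r̄)² = (-0.58 − 0.0613)² + (0.16 − 0.0613)² + … = 7.1911
σ = √[7.1911 / 8] = 0.9481%
Sharpe = (r̄ − rf) / σ = (0.0613 − 0.06) / 0.9481 = 0.0013 / 0.9481 = 0.0014

0.00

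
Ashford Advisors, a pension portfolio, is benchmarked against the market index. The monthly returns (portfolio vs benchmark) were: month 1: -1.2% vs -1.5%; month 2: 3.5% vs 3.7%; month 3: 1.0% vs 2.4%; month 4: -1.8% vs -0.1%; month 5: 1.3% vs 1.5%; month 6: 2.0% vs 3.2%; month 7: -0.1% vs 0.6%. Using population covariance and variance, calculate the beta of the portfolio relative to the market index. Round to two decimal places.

r̄p = 0.6714%,  r̄m = 1.4000%
Cov = Σ(rp − r̄p)(rm − r̄m) / 7 = 2.7200
Var(rm) = Σ(rm − r̄m)² / 7 = 2.9771
β = Cov / Var = 2.7200 / 2.9771 = 0.9136

0.91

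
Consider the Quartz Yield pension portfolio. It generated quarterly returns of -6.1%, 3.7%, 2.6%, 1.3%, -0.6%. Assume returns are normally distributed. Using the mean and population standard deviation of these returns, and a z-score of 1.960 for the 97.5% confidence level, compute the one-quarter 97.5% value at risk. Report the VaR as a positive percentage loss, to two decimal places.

r̄ = (-6.1 + 3.7 + 2.6 + 1.3 − 0.6) / 5 = 0.1800%
Σ(r − r̄)² = (-6.1 − 0.1800)² + (3.7 − 0.1800)² + … = 59.5480
population σ = √(59.5480 / 5) = √11.9096 = 3.4510%
VaR = −(r̄ − z·σ) = −(0.1800 − 1.960 × 3.4510) = −(-6.5840) = 6.5840%

6.58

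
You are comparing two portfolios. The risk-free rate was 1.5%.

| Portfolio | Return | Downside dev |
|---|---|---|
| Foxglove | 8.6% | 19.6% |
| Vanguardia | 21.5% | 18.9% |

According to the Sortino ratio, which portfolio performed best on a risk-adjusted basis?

Vanguardia

Foxglove: Sortino ratio = (8.6% − 1.5%) / 19.6% = 0.362
Vanguardia: Sortino ratio = (21.5% − 1.5%) / 18.9% = 1.058
Highest: Vanguardia (1.058).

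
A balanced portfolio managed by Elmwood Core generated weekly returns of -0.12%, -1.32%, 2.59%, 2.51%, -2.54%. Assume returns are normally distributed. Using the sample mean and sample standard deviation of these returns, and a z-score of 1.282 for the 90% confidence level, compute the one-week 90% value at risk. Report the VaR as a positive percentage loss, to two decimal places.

Mean return μ = 1.120 / 5 = 0.2240%
Sample std dev = √[20.9657 / 4] = 2.2894%
VaR = −(μ − z·σ) = −(0.2240 − 1.282 × 2.2894) = −(-2.7110) = 2.7110%

2.71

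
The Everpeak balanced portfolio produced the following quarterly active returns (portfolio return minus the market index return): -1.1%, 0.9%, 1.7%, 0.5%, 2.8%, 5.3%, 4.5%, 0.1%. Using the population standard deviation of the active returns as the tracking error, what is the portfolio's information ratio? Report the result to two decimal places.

0.89

r̄ = (-1.1 + 0.9 + 1.7 + 0.5 + 2.8 + 5.3 + 4.5 + 0.1) / 8 = 14.70 / 8 = 1.8375%
Σ(r − r̄)² = (-1.1 − 1.8375)² + (0.9 − 1.8375)² + (1.7 − 1.8375)² + … = 34.3388
σ = √[34.3388 / 8] = 2.0718%
IR = r̄ / tracking error = 1.8375 / 2.0718 = 0.8869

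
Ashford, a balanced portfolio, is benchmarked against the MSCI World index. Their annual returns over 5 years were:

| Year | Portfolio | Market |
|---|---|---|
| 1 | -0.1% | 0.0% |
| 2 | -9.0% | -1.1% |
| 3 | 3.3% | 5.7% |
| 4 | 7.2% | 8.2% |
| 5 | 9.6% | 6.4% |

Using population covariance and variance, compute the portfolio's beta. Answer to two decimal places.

1.57

r̄p = 2.2000%,  r̄m = 3.8400%
Cov = Σ(rp − r̄p)(rm − r̄m) / 5 = 21.3900
Var(rm) = Σ(rm − r̄m)² / 5 = 13.6344
β = Cov / Var = 21.3900 / 13.6344 = 1.5688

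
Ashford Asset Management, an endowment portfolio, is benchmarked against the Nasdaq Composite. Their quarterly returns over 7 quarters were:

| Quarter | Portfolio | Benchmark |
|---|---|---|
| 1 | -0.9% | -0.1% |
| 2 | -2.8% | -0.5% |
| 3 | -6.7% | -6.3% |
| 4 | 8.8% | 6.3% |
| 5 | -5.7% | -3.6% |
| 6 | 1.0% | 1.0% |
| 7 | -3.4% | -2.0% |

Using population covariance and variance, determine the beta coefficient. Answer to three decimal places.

1.283

r̄p = -1.3857%,  r̄m = -0.7429%
Cov = Σ(rp − r̄p)(rm − r̄m) / 7 = 17.1792
Var(rm) = Σ(rm − r̄m)² / 7 = 13.3910
β = Cov / Var = 17.1792 / 13.3910 = 1.2829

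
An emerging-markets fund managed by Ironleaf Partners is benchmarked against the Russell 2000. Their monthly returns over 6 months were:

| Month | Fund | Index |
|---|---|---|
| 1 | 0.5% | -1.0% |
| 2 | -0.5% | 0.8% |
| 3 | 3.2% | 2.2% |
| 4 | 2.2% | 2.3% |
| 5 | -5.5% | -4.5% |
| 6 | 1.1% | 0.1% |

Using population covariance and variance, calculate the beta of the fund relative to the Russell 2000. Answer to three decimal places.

1.126

r̄p = 0.1667%,  r̄m = -0.0167%
Cov = Σ(rp − r̄p)(rm − r̄m) / 6 = 6.0128
Var(rm) = Σ(rm − r̄m)² / 6 = 5.3381
β = Cov / Var = 6.0128 / 5.3381 = 1.1264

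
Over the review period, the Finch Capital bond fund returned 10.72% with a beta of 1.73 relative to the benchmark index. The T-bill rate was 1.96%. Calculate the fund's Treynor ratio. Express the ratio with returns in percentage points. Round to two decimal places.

5.06

Treynor = (Rp − Rf) / β = (10.72% − 1.96%) / 1.73 = 8.76 / 1.73 = 5.0636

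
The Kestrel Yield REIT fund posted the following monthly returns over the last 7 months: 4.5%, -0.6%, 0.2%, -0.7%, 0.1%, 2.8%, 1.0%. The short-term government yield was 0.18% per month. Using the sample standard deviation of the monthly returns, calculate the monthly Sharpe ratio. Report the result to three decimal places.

r̄ = (4.5 − 0.6 + 0.2 − 0.7 + 0.1 + 2.8 + 1) / 7 = 1.0429%
Σ(r − r̄)² = 22.3771; sample σ = √(22.3771/6) = 1.9312%
Sharpe = (r̄ − rf) / σ = (1.0429 − 0.18) / 1.9312 = 0.8629 / 1.9312 = 0.4468

0.447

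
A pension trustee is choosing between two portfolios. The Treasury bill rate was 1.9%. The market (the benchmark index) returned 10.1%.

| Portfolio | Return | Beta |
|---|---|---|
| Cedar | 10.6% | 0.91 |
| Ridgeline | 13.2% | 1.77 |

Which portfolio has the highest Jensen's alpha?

Cedar: α = 10.6% − [1.9% + 0.91 × (10.1% − 1.9%)] = 1.238
Ridgeline: α = 13.2% − [1.9% + 1.77 × (10.1% − 1.9%)] = -3.214
Highest: Cedar (1.238).

Cedar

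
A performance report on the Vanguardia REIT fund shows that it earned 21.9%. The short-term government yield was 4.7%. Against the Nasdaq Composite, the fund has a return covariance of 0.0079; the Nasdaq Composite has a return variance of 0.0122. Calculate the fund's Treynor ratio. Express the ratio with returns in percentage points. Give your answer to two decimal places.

26.56

β = Cov / Var = 0.0079 / 0.0122 = 0.6475
Treynor = (Rp − Rf) / β = (21.9% − 4.7%) / 0.6475 = 17.20 / 0.6475 = 26.5637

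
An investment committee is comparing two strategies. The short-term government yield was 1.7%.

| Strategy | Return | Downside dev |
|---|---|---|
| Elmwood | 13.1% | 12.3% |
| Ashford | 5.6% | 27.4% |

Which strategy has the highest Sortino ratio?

Elmwood: Sortino ratio = (13.1% − 1.7%) / 12.3% = 0.927
Ashford: Sortino ratio = (5.6% − 1.7%) / 27.4% = 0.142
Highest: Elmwood (0.927).

Elmwood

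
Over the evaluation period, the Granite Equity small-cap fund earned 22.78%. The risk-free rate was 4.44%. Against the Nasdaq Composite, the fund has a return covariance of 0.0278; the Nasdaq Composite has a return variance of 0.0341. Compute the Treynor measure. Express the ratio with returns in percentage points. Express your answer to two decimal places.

β = Cov / Var = 0.0278 / 0.0341 = 0.8152
Treynor = (Rp − Rf) / β = (22.78% − 4.44%) / 0.8152 = 18.34 / 0.8152 = 22.4975

22.50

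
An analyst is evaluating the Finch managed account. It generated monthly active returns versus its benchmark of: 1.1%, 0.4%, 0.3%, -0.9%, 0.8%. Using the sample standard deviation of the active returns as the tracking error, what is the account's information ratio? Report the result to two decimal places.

0.45

r̄ = (1.1 + 0.4 + 0.3 − 0.9 + 0.8) / 5 = 0.3400%
Sample σ = √[Σ(r − r̄)² / 4] = √[2.3320 / 4] = √0.5830 = 0.7635%
IR = r̄ / tracking error = 0.3400 / 0.7635 = 0.4453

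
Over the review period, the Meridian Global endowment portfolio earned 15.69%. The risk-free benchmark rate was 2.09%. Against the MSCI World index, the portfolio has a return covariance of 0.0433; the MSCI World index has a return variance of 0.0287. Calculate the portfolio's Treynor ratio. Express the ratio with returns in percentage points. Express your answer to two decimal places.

9.01

β = Cov / Var = 0.0433 / 0.0287 = 1.5087
Treynor = (Rp − Rf) / β = (15.69% − 2.09%) / 1.5087 = 13.60 / 1.5087 = 9.0144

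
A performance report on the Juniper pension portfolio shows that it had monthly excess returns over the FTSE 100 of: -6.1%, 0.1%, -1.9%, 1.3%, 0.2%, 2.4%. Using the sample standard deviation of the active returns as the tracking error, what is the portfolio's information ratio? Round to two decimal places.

μ = (-6.1 + 0.1 − 1.9 + 1.3 + 0.2 + 2.4) / 6 = -0.6667%
Sample σ = √[Σ(r − μ)² / 5] = √[45.6533 / 5] = √9.1307 = 3.0217%
IR = μ / tracking error = -0.6667 / 3.0217 = -0.2206

-0.22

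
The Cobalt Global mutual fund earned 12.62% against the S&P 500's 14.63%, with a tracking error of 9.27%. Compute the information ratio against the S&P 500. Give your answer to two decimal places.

-0.22

IR = (Rp − Rb) / TE = (12.62% − 14.63%) / 9.27% = -2.01% / 9.27% = -0.2168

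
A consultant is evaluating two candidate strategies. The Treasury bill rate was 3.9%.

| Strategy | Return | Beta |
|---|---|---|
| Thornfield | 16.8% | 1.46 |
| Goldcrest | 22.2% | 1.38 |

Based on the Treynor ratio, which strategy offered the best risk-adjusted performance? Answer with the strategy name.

Goldcrest

Thornfield: Treynor = (16.8% − 3.9%) / 1.46 = 8.836
Goldcrest: Treynor = (22.2% − 3.9%) / 1.38 = 13.261
Highest: Goldcrest (13.261).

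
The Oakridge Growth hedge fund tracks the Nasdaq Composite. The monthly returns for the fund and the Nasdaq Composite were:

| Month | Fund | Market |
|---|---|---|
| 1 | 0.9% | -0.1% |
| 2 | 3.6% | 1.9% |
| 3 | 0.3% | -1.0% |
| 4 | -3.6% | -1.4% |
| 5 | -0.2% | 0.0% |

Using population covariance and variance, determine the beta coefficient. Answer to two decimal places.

r̄p = 0.2000%,  r̄m = -0.1200%
Cov = Σ(rp − r̄p)(rm − r̄m) / 5 = 2.3220
Var(rm) = Σ(rm − r̄m)² / 5 = 1.3016
β = Cov / Var = 2.3220 / 1.3016 = 1.7840

1.78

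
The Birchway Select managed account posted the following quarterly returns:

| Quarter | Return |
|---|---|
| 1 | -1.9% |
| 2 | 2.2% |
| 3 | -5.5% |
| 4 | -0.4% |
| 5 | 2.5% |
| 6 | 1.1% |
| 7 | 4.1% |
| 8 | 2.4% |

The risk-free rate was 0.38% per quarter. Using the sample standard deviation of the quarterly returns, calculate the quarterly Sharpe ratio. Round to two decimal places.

0.06

r̄ = (-1.9 + 2.2 − 5.5 − 0.4 + 2.5 + 1.1 + 4.1 + 2.4) / 8 = 0.5625%
Sample std dev = √[66.3588 / 7] = 3.0789%
Sharpe = (r̄ − rf) / σ = (0.5625 − 0.38) / 3.0789 = 0.1825 / 3.0789 = 0.0593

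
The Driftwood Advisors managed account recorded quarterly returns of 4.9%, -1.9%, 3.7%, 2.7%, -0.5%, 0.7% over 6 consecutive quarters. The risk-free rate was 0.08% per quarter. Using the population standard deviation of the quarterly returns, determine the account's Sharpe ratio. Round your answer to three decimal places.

μ = (4.9 − 1.9 + 3.7 + 2.7 − 0.5 + 0.7) / 6 = 9.60 / 6 = 1.6000%
Population std dev = √[33.9800 / 6] = 2.3798%
Sharpe = (μ − rf) / σ = (1.6000 − 0.08) / 2.3798 = 1.5200 / 2.3798 = 0.6387

0.639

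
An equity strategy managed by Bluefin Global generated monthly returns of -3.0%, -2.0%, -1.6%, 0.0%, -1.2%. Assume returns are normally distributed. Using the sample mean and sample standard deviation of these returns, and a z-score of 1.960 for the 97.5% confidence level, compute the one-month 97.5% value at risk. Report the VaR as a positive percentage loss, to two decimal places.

3.71

Mean return μ = -7.80 / 5 = -1.5600%
Σ(r − μ)² = (-3 − (-1.5600))² + (-2 − (-1.5600))² + … = 4.8320
σ = √[4.8320 / 4] = 1.0991%
VaR = −(μ − z·σ) = −(-1.5600 − 1.960 × 1.0991) = −(-3.7142) = 3.7142%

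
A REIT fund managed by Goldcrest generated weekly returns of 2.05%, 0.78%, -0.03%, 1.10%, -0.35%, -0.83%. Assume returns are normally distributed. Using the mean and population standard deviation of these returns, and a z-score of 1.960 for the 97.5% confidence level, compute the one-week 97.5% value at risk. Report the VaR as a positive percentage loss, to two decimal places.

μ = (2.05 + 0.78 − 0.03 + 1.1 − 0.35 − 0.83) / 6 = 2.720 / 6 = 0.4533%
Σ(r − μ)² = 5.6001; population σ = √(5.6001/6) = 0.9661%
VaR = −(μ − z·σ) = −(0.4533 − 1.960 × 0.9661) = −(-1.4403) = 1.4403%

1.44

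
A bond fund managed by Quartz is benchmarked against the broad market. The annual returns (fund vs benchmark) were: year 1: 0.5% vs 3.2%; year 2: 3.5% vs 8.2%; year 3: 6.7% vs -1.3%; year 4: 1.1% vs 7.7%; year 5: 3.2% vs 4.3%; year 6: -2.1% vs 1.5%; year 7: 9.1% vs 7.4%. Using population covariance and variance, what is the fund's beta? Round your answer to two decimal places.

0.14

r̄p = 3.1429%,  r̄m = 4.4286%
Cov = Σ(rp − r̄p)(rm − r̄m) / 7 = 1.5116
Var(rm) = Σ(rm − r̄m)² / 7 = 10.9535
β = Cov / Var = 1.5116 / 10.9535 = 0.1380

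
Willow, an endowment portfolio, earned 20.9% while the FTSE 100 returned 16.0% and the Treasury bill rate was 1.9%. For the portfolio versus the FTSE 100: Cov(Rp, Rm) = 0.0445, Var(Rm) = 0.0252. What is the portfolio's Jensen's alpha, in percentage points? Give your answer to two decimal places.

β = Cov / Var = 0.0445 / 0.0252 = 1.7659
E[R] = Rf + β(Rm − Rf) = 1.9% + 1.7659 × (16.0% − 1.9%) = 26.7992%
α = Rp − E[R] = 20.9% − 26.7992% = -5.8992

-5.90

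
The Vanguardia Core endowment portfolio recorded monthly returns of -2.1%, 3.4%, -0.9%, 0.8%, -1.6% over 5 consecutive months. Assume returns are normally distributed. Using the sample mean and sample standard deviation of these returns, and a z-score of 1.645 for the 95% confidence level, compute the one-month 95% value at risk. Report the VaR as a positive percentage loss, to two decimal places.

r̄ = (-2.1 + 3.4 − 0.9 + 0.8 − 1.6) / 5 = -0.40 / 5 = -0.0800%
Sample σ = √[Σ(r − r̄)² / 4] = √[19.9480 / 4] = √4.9870 = 2.2332%
VaR = −(r̄ − z·σ) = −(-0.0800 − 1.645 × 2.2332) = −(-3.7536) = 3.7536%

3.75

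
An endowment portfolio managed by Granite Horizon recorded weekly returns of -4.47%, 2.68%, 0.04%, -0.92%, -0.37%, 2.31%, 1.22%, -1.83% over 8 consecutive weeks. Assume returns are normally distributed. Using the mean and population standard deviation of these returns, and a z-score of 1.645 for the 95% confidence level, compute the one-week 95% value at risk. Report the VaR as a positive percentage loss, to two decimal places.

r̄ = (-4.47 + 2.68 + 0.04 − 0.92 − 0.37 + 2.31 + 1.22 − 1.83) / 8 = -1.340 / 8 = -0.1675%
Population σ = √[Σ(r − r̄)² / 8] = √[38.0972 / 8] = √4.7622 = 2.1822%
VaR = −(r̄ − z·σ) = −(-0.1675 − 1.645 × 2.1822) = −(-3.7572) = 3.7572%

3.76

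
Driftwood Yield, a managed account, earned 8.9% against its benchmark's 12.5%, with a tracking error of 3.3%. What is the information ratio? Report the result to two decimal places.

IR = (Rp − Rb) / TE = (8.9% − 12.5%) / 3.3% = -3.60% / 3.3% = -1.0909

-1.09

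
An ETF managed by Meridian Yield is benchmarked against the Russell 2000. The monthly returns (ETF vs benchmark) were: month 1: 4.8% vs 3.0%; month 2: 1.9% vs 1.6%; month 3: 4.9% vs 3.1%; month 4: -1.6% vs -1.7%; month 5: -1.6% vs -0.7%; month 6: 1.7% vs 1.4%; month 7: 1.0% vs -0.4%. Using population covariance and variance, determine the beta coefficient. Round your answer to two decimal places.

r̄p = 1.5857%,  r̄m = 0.9000%
Cov = Σ(rp − r̄p)(rm − r̄m) / 7 = 4.0657
Var(rm) = Σ(rm − r̄m)² / 7 = 3.0000
β = Cov / Var = 4.0657 / 3.0000 = 1.3552

1.36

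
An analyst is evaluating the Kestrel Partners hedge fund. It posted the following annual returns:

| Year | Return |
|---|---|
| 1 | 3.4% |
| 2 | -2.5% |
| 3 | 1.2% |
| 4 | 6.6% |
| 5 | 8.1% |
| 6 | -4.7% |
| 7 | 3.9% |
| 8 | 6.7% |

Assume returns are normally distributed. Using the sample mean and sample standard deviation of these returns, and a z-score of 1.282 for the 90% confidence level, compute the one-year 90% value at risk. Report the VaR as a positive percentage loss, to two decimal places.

Mean return r̄ = 22.70 / 8 = 2.8375%
Σ(r − r̄)² = 146.1988; sample σ = √(146.1988/7) = 4.5701%
VaR = −(r̄ − z·σ) = −(2.8375 − 1.282 × 4.5701) = −(-3.0214) = 3.0214%

3.02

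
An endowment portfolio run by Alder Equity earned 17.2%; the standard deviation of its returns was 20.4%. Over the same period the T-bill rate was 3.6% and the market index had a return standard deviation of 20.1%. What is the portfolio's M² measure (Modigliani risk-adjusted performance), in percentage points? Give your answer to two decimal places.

Sharpe = (Rp − Rf) / σp = (17.2% − 3.6%) / 20.4% = 0.6667
M² = Rf + Sharpe × σm = 3.6% + 0.6667 × 20.1% = 17.0007%

17.00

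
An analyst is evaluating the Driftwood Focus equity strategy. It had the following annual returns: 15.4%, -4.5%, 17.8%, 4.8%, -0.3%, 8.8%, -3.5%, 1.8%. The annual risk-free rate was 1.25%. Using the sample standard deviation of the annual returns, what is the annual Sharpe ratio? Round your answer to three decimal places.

0.454

Mean return r̄ = 40.30 / 8 = 5.0375%
Σ(r − r̄)² = 487.2988; sample σ = √(487.2988/7) = 8.3435%
Sharpe = (r̄ − rf) / σ = (5.0375 − 1.25) / 8.3435 = 3.7875 / 8.3435 = 0.4539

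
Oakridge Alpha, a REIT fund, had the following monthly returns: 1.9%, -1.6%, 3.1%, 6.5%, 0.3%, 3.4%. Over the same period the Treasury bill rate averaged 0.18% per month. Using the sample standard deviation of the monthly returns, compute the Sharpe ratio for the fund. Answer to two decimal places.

r̄ = (1.9 − 1.6 + 3.1 + 6.5 + 0.3 + 3.4) / 6 = 2.2667%
Sample std dev = √[38.8533 / 5] = 2.7876%
Sharpe = (r̄ − rf) / σ = (2.2667 − 0.18) / 2.7876 = 2.0867 / 2.7876 = 0.7486

0.75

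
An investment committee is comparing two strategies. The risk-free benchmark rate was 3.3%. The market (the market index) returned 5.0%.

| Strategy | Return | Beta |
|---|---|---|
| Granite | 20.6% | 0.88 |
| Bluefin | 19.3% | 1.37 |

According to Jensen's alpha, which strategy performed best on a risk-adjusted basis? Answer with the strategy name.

Granite: α = 20.6% − [3.3% + 0.88 × (5.0% − 3.3%)] = 15.804
Bluefin: α = 19.3% − [3.3% + 1.37 × (5.0% − 3.3%)] = 13.671
Highest: Granite (15.804).

Granite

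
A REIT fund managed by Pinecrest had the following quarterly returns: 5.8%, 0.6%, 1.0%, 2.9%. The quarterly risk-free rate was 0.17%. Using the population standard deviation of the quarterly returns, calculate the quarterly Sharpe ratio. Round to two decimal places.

1.17

Mean return r̄ = 10.30 / 4 = 2.5750%
Population std dev = √[16.8875 / 4] = 2.0547%
Sharpe = (r̄ − rf) / σ = (2.5750 − 0.17) / 2.0547 = 2.4050 / 2.0547 = 1.1705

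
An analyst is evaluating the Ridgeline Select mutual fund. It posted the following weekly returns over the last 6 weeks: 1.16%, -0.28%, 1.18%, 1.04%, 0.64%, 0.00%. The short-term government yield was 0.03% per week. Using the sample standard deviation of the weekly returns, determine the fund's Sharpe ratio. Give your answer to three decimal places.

μ = (1.16 − 0.28 + 1.18 + 1.04 + 0.64 + 0) / 6 = 0.6233%
Σ(r − μ)² = (1.16 − 0.6233)² + (-0.28 − 0.6233)² + … = 1.9763
sample σ = √(1.9763 / 5) = √0.3953 = 0.6287%
Sharpe = (μ − rf) / σ = (0.6233 − 0.03) / 0.6287 = 0.5933 / 0.6287 = 0.9437

0.944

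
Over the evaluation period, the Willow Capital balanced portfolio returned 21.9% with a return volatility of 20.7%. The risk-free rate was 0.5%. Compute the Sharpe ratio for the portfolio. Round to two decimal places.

Sharpe = (Rp − Rf) / σp = (21.9% − 0.5%) / 20.7% = 21.40% / 20.7% = 1.0338

1.03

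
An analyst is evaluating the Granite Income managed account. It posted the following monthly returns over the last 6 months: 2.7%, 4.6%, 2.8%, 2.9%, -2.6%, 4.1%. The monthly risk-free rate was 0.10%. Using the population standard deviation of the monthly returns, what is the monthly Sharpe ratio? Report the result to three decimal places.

0.984

Mean return r̄ = 14.50 / 6 = 2.4167%
Σ(r − r̄)² = (2.7 − 2.4167)² + (4.6 − 2.4167)² + (2.8 − 2.4167)² + … = 33.2283
σ = √[33.2283 / 6] = 2.3533%
Sharpe = (r̄ − rf) / σ = (2.4167 − 0.1) / 2.3533 = 2.3167 / 2.3533 = 0.9844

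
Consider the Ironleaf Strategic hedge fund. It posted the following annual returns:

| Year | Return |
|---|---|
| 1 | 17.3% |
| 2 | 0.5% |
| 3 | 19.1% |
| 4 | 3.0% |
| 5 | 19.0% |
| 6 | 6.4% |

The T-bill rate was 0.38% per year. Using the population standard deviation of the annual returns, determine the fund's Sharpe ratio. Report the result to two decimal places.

1.35

μ = (17.3 + 0.5 + 19.1 + 3 + 19 + 6.4) / 6 = 10.8833%
Population std dev = √[364.6283 / 6] = 7.7956%
Sharpe = (μ − rf) / σ = (10.8833 − 0.38) / 7.7956 = 10.5033 / 7.7956 = 1.3473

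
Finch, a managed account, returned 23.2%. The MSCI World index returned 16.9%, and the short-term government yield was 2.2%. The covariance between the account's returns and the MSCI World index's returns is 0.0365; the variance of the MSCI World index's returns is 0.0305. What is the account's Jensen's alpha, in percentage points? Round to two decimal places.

β = Cov / Var = 0.0365 / 0.0305 = 1.1967
E[R] = Rf + β(Rm − Rf) = 2.2% + 1.1967 × (16.9% − 2.2%) = 19.7915%
α = Rp − E[R] = 23.2% − 19.7915% = 3.4085

3.41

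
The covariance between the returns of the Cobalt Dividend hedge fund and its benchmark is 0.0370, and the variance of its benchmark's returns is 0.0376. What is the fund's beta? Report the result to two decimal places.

β = Cov(Rp, Rm) / Var(Rm) = 0.0370 / 0.0376 = 0.9840

0.98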